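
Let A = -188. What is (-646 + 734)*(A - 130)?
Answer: -27984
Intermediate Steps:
(-646 + 734)*(A - 130) = (-646 + 734)*(-188 - 130) = 88*(-318) = -27984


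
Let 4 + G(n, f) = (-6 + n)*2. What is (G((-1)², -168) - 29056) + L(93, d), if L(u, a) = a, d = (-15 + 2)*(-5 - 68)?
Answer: -28121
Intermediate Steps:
d = 949 (d = -13*(-73) = 949)
G(n, f) = -16 + 2*n (G(n, f) = -4 + (-6 + n)*2 = -4 + (-12 + 2*n) = -16 + 2*n)
(G((-1)², -168) - 29056) + L(93, d) = ((-16 + 2*(-1)²) - 29056) + 949 = ((-16 + 2*1) - 29056) + 949 = ((-16 + 2) - 29056) + 949 = (-14 - 29056) + 949 = -29070 + 949 = -28121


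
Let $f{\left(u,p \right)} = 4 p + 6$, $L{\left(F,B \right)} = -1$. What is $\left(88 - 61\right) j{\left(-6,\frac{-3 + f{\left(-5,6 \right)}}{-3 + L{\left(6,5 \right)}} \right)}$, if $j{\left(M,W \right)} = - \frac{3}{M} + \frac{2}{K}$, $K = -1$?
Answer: $- \frac{81}{2} \approx -40.5$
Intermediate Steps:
$f{\left(u,p \right)} = 6 + 4 p$
$j{\left(M,W \right)} = -2 - \frac{3}{M}$ ($j{\left(M,W \right)} = - \frac{3}{M} + \frac{2}{-1} = - \frac{3}{M} + 2 \left(-1\right) = - \frac{3}{M} - 2 = -2 - \frac{3}{M}$)
$\left(88 - 61\right) j{\left(-6,\frac{-3 + f{\left(-5,6 \right)}}{-3 + L{\left(6,5 \right)}} \right)} = \left(88 - 61\right) \left(-2 - \frac{3}{-6}\right) = 27 \left(-2 - - \frac{1}{2}\right) = 27 \left(-2 + \frac{1}{2}\right) = 27 \left(- \frac{3}{2}\right) = - \frac{81}{2}$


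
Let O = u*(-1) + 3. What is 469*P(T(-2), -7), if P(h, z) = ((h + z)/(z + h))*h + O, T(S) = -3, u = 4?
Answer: -1876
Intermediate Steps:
O = -1 (O = 4*(-1) + 3 = -4 + 3 = -1)
P(h, z) = -1 + h (P(h, z) = ((h + z)/(z + h))*h - 1 = ((h + z)/(h + z))*h - 1 = 1*h - 1 = h - 1 = -1 + h)
469*P(T(-2), -7) = 469*(-1 - 3) = 469*(-4) = -1876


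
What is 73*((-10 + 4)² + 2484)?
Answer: 183960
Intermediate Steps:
73*((-10 + 4)² + 2484) = 73*((-6)² + 2484) = 73*(36 + 2484) = 73*2520 = 183960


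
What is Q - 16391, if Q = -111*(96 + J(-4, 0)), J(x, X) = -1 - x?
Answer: -27380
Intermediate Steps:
Q = -10989 (Q = -111*(96 + (-1 - 1*(-4))) = -111*(96 + (-1 + 4)) = -111*(96 + 3) = -111*99 = -10989)
Q - 16391 = -10989 - 16391 = -27380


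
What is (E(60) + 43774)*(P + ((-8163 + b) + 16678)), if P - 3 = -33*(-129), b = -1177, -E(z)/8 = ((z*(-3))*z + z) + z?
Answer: 1498623972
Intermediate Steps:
E(z) = -16*z + 24*z² (E(z) = -8*(((z*(-3))*z + z) + z) = -8*(((-3*z)*z + z) + z) = -8*((-3*z² + z) + z) = -8*((z - 3*z²) + z) = -8*(-3*z² + 2*z) = -16*z + 24*z²)
P = 4260 (P = 3 - 33*(-129) = 3 + 4257 = 4260)
(E(60) + 43774)*(P + ((-8163 + b) + 16678)) = (8*60*(-2 + 3*60) + 43774)*(4260 + ((-8163 - 1177) + 16678)) = (8*60*(-2 + 180) + 43774)*(4260 + (-9340 + 16678)) = (8*60*178 + 43774)*(4260 + 7338) = (85440 + 43774)*11598 = 129214*11598 = 1498623972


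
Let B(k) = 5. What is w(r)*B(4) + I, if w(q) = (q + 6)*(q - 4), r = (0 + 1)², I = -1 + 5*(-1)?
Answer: -111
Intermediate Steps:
I = -6 (I = -1 - 5 = -6)
r = 1 (r = 1² = 1)
w(q) = (-4 + q)*(6 + q) (w(q) = (6 + q)*(-4 + q) = (-4 + q)*(6 + q))
w(r)*B(4) + I = (-24 + 1² + 2*1)*5 - 6 = (-24 + 1 + 2)*5 - 6 = -21*5 - 6 = -105 - 6 = -111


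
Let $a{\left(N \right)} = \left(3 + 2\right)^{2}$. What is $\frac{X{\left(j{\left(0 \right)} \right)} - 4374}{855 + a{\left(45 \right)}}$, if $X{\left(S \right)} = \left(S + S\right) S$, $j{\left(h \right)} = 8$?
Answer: $- \frac{193}{40} \approx -4.825$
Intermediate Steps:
$X{\left(S \right)} = 2 S^{2}$ ($X{\left(S \right)} = 2 S S = 2 S^{2}$)
$a{\left(N \right)} = 25$ ($a{\left(N \right)} = 5^{2} = 25$)
$\frac{X{\left(j{\left(0 \right)} \right)} - 4374}{855 + a{\left(45 \right)}} = \frac{2 \cdot 8^{2} - 4374}{855 + 25} = \frac{2 \cdot 64 - 4374}{880} = \left(128 - 4374\right) \frac{1}{880} = \left(-4246\right) \frac{1}{880} = - \frac{193}{40}$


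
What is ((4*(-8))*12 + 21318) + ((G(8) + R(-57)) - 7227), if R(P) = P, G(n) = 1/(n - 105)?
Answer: 1324049/97 ≈ 13650.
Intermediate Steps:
G(n) = 1/(-105 + n)
((4*(-8))*12 + 21318) + ((G(8) + R(-57)) - 7227) = ((4*(-8))*12 + 21318) + ((1/(-105 + 8) - 57) - 7227) = (-32*12 + 21318) + ((1/(-97) - 57) - 7227) = (-384 + 21318) + ((-1/97 - 57) - 7227) = 20934 + (-5530/97 - 7227) = 20934 - 706549/97 = 1324049/97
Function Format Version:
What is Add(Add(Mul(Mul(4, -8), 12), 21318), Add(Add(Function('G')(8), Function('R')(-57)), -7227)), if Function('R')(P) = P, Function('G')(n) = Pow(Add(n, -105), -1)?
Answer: Rational(1324049, 97) ≈ 13650.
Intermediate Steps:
Function('G')(n) = Pow(Add(-105, n), -1)
Add(Add(Mul(Mul(4, -8), 12), 21318), Add(Add(Function('G')(8), Function('R')(-57)), -7227)) = Add(Add(Mul(Mul(4, -8), 12), 21318), Add(Add(Pow(Add(-105, 8), -1), -57), -7227)) = Add(Add(Mul(-32, 12), 21318), Add(Add(Pow(-97, -1), -57), -7227)) = Add(Add(-384, 21318), Add(Add(Rational(-1, 97), -57), -7227)) = Add(20934, Add(Rational(-5530, 97), -7227)) = Add(20934, Rational(-706549, 97)) = Rational(1324049, 97)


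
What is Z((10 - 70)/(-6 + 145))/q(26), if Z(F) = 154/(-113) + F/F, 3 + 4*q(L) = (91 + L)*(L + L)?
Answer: -164/687153 ≈ -0.00023867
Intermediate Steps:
q(L) = -¾ + L*(91 + L)/2 (q(L) = -¾ + ((91 + L)*(L + L))/4 = -¾ + ((91 + L)*(2*L))/4 = -¾ + (2*L*(91 + L))/4 = -¾ + L*(91 + L)/2)
Z(F) = -41/113 (Z(F) = 154*(-1/113) + 1 = -154/113 + 1 = -41/113)
Z((10 - 70)/(-6 + 145))/q(26) = -41/(113*(-¾ + (½)*26² + (91/2)*26)) = -41/(113*(-¾ + (½)*676 + 1183)) = -41/(113*(-¾ + 338 + 1183)) = -41/(113*6081/4) = -41/113*4/6081 = -164/687153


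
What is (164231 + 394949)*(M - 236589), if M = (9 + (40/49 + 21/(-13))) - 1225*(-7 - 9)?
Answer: -77288052889420/637 ≈ -1.2133e+11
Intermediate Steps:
M = 12490424/637 (M = (9 + (40*(1/49) + 21*(-1/13))) - 1225*(-16) = (9 + (40/49 - 21/13)) - 175*(-112) = (9 - 509/637) + 19600 = 5224/637 + 19600 = 12490424/637 ≈ 19608.)
(164231 + 394949)*(M - 236589) = (164231 + 394949)*(12490424/637 - 236589) = 559180*(-138216769/637) = -77288052889420/637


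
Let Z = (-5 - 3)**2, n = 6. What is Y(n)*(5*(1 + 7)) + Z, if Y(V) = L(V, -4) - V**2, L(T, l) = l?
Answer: -1536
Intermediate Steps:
Y(V) = -4 - V**2
Z = 64 (Z = (-8)**2 = 64)
Y(n)*(5*(1 + 7)) + Z = (-4 - 1*6**2)*(5*(1 + 7)) + 64 = (-4 - 1*36)*(5*8) + 64 = (-4 - 36)*40 + 64 = -40*40 + 64 = -1600 + 64 = -1536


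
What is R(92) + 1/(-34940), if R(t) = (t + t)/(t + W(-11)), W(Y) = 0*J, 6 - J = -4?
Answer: 69879/34940 ≈ 2.0000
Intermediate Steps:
J = 10 (J = 6 - 1*(-4) = 6 + 4 = 10)
W(Y) = 0 (W(Y) = 0*10 = 0)
R(t) = 2 (R(t) = (t + t)/(t + 0) = (2*t)/t = 2)
R(92) + 1/(-34940) = 2 + 1/(-34940) = 2 - 1/34940 = 69879/34940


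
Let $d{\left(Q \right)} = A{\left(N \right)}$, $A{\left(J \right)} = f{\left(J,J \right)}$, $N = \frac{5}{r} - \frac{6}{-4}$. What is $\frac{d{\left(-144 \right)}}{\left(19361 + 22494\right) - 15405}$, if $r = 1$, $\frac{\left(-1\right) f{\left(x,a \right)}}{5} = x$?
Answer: $- \frac{13}{10580} \approx -0.0012287$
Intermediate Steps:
$f{\left(x,a \right)} = - 5 x$
$N = \frac{13}{2}$ ($N = \frac{5}{1} - \frac{6}{-4} = 5 \cdot 1 - - \frac{3}{2} = 5 + \frac{3}{2} = \frac{13}{2} \approx 6.5$)
$A{\left(J \right)} = - 5 J$
$d{\left(Q \right)} = - \frac{65}{2}$ ($d{\left(Q \right)} = \left(-5\right) \frac{13}{2} = - \frac{65}{2}$)
$\frac{d{\left(-144 \right)}}{\left(19361 + 22494\right) - 15405} = - \frac{65}{2 \left(\left(19361 + 22494\right) - 15405\right)} = - \frac{65}{2 \left(41855 - 15405\right)} = - \frac{65}{2 \cdot 26450} = \left(- \frac{65}{2}\right) \frac{1}{26450} = - \frac{13}{10580}$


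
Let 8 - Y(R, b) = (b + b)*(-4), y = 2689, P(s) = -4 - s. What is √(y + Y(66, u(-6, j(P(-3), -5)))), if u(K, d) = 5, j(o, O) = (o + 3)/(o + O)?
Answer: √2737 ≈ 52.316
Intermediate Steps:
j(o, O) = (3 + o)/(O + o)
Y(R, b) = 8 + 8*b (Y(R, b) = 8 - (b + b)*(-4) = 8 - 2*b*(-4) = 8 - (-8)*b = 8 + 8*b)
√(y + Y(66, u(-6, j(P(-3), -5)))) = √(2689 + (8 + 8*5)) = √(2689 + (8 + 40)) = √(2689 + 48) = √2737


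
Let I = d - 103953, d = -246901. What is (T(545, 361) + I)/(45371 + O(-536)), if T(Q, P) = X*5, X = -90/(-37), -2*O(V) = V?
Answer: -12981148/1688643 ≈ -7.6873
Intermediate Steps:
I = -350854 (I = -246901 - 103953 = -350854)
O(V) = -V/2
X = 90/37 (X = -90*(-1/37) = 90/37 ≈ 2.4324)
T(Q, P) = 450/37 (T(Q, P) = (90/37)*5 = 450/37)
(T(545, 361) + I)/(45371 + O(-536)) = (450/37 - 350854)/(45371 - ½*(-536)) = -12981148/(37*(45371 + 268)) = -12981148/37/45639 = -12981148/37*1/45639 = -12981148/1688643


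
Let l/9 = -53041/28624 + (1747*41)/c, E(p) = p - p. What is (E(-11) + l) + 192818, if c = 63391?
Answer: 349857220549865/1814503984 ≈ 1.9281e+5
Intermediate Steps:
E(p) = 0
l = -11808637047/1814503984 (l = 9*(-53041/28624 + (1747*41)/63391) = 9*(-53041*1/28624 + 71627*(1/63391)) = 9*(-53041/28624 + 71627/63391) = 9*(-1312070783/1814503984) = -11808637047/1814503984 ≈ -6.5079)
(E(-11) + l) + 192818 = (0 - 11808637047/1814503984) + 192818 = -11808637047/1814503984 + 192818 = 349857220549865/1814503984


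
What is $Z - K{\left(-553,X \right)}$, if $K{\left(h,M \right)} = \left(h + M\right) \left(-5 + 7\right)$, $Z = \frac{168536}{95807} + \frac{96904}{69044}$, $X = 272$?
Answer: $\frac{934623360652}{1653724627} \approx 565.16$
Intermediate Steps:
$Z = \frac{5230120278}{1653724627}$ ($Z = 168536 \cdot \frac{1}{95807} + 96904 \cdot \frac{1}{69044} = \frac{168536}{95807} + \frac{24226}{17261} = \frac{5230120278}{1653724627} \approx 3.1626$)
$K{\left(h,M \right)} = 2 M + 2 h$ ($K{\left(h,M \right)} = \left(M + h\right) 2 = 2 M + 2 h$)
$Z - K{\left(-553,X \right)} = \frac{5230120278}{1653724627} - \left(2 \cdot 272 + 2 \left(-553\right)\right) = \frac{5230120278}{1653724627} - \left(544 - 1106\right) = \frac{5230120278}{1653724627} - -562 = \frac{5230120278}{1653724627} + 562 = \frac{934623360652}{1653724627}$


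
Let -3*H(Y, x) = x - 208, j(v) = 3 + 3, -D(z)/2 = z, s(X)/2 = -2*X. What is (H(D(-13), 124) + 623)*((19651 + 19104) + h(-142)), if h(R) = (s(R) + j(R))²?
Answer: 239718381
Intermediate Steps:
s(X) = -4*X (s(X) = 2*(-2*X) = -4*X)
D(z) = -2*z
j(v) = 6
H(Y, x) = 208/3 - x/3 (H(Y, x) = -(x - 208)/3 = -(-208 + x)/3 = 208/3 - x/3)
h(R) = (6 - 4*R)² (h(R) = (-4*R + 6)² = (6 - 4*R)²)
(H(D(-13), 124) + 623)*((19651 + 19104) + h(-142)) = ((208/3 - ⅓*124) + 623)*((19651 + 19104) + 4*(-3 + 2*(-142))²) = ((208/3 - 124/3) + 623)*(38755 + 4*(-3 - 284)²) = (28 + 623)*(38755 + 4*(-287)²) = 651*(38755 + 4*82369) = 651*(38755 + 329476) = 651*368231 = 239718381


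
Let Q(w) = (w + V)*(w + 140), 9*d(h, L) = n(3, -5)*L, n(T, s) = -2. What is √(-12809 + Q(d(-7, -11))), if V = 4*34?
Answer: √559843/9 ≈ 83.136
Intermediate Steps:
V = 136
d(h, L) = -2*L/9 (d(h, L) = (-2*L)/9 = -2*L/9)
Q(w) = (136 + w)*(140 + w) (Q(w) = (w + 136)*(w + 140) = (136 + w)*(140 + w))
√(-12809 + Q(d(-7, -11))) = √(-12809 + (19040 + (-2/9*(-11))² + 276*(-2/9*(-11)))) = √(-12809 + (19040 + (22/9)² + 276*(22/9))) = √(-12809 + (19040 + 484/81 + 2024/3)) = √(-12809 + 1597372/81) = √(559843/81) = √559843/9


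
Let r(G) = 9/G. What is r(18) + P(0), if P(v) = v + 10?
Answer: 21/2 ≈ 10.500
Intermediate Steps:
P(v) = 10 + v
r(18) + P(0) = 9/18 + (10 + 0) = 9*(1/18) + 10 = ½ + 10 = 21/2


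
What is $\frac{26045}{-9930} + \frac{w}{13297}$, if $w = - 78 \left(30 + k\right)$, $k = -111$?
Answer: $- \frac{56716525}{26407842} \approx -2.1477$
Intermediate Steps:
$w = 6318$ ($w = - 78 \left(30 - 111\right) = \left(-78\right) \left(-81\right) = 6318$)
$\frac{26045}{-9930} + \frac{w}{13297} = \frac{26045}{-9930} + \frac{6318}{13297} = 26045 \left(- \frac{1}{9930}\right) + 6318 \cdot \frac{1}{13297} = - \frac{5209}{1986} + \frac{6318}{13297} = - \frac{56716525}{26407842}$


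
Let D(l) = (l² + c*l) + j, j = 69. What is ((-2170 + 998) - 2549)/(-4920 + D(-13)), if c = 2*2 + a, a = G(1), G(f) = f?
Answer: 3721/4747 ≈ 0.78386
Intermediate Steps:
a = 1
c = 5 (c = 2*2 + 1 = 4 + 1 = 5)
D(l) = 69 + l² + 5*l (D(l) = (l² + 5*l) + 69 = 69 + l² + 5*l)
((-2170 + 998) - 2549)/(-4920 + D(-13)) = ((-2170 + 998) - 2549)/(-4920 + (69 + (-13)² + 5*(-13))) = (-1172 - 2549)/(-4920 + (69 + 169 - 65)) = -3721/(-4920 + 173) = -3721/(-4747) = -3721*(-1/4747) = 3721/4747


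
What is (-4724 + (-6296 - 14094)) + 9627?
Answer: -15487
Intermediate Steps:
(-4724 + (-6296 - 14094)) + 9627 = (-4724 - 20390) + 9627 = -25114 + 9627 = -15487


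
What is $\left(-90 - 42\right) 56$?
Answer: $-7392$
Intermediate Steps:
$\left(-90 - 42\right) 56 = \left(-132\right) 56 = -7392$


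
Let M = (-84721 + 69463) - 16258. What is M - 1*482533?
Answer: -514049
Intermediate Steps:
M = -31516 (M = -15258 - 16258 = -31516)
M - 1*482533 = -31516 - 1*482533 = -31516 - 482533 = -514049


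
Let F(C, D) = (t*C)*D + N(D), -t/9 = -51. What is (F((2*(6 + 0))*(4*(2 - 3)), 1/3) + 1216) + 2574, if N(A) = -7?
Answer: -3561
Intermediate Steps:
t = 459 (t = -9*(-51) = 459)
F(C, D) = -7 + 459*C*D (F(C, D) = (459*C)*D - 7 = 459*C*D - 7 = -7 + 459*C*D)
(F((2*(6 + 0))*(4*(2 - 3)), 1/3) + 1216) + 2574 = ((-7 + 459*((2*(6 + 0))*(4*(2 - 3)))/3) + 1216) + 2574 = ((-7 + 459*((2*6)*(4*(-1)))*(⅓)) + 1216) + 2574 = ((-7 + 459*(12*(-4))*(⅓)) + 1216) + 2574 = ((-7 + 459*(-48)*(⅓)) + 1216) + 2574 = ((-7 - 7344) + 1216) + 2574 = (-7351 + 1216) + 2574 = -6135 + 2574 = -3561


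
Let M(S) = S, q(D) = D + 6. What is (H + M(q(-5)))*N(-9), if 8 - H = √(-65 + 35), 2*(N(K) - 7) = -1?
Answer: 117/2 - 13*I*√30/2 ≈ 58.5 - 35.602*I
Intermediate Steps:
N(K) = 13/2 (N(K) = 7 + (½)*(-1) = 7 - ½ = 13/2)
q(D) = 6 + D
H = 8 - I*√30 (H = 8 - √(-65 + 35) = 8 - √(-30) = 8 - I*√30 ≈ 8.0 - 5.4772*I)
(H + M(q(-5)))*N(-9) = ((8 - I*√30) + (6 - 5))*(13/2) = ((8 - I*√30) + 1)*(13/2) = (9 - I*√30)*(13/2) = 117/2 - 13*I*√30/2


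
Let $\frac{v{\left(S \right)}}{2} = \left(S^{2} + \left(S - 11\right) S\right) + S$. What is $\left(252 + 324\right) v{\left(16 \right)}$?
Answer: $405504$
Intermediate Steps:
$v{\left(S \right)} = 2 S + 2 S^{2} + 2 S \left(-11 + S\right)$ ($v{\left(S \right)} = 2 \left(\left(S^{2} + \left(S - 11\right) S\right) + S\right) = 2 \left(\left(S^{2} + \left(-11 + S\right) S\right) + S\right) = 2 \left(\left(S^{2} + S \left(-11 + S\right)\right) + S\right) = 2 \left(S + S^{2} + S \left(-11 + S\right)\right) = 2 S + 2 S^{2} + 2 S \left(-11 + S\right)$)
$\left(252 + 324\right) v{\left(16 \right)} = \left(252 + 324\right) 4 \cdot 16 \left(-5 + 16\right) = 576 \cdot 4 \cdot 16 \cdot 11 = 576 \cdot 704 = 405504$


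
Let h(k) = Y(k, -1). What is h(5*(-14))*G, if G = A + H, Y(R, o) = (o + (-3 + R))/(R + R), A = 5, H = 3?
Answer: 148/35 ≈ 4.2286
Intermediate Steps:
Y(R, o) = (-3 + R + o)/(2*R) (Y(R, o) = (-3 + R + o)/((2*R)) = (-3 + R + o)*(1/(2*R)) = (-3 + R + o)/(2*R))
h(k) = (-4 + k)/(2*k) (h(k) = (-3 + k - 1)/(2*k) = (-4 + k)/(2*k))
G = 8 (G = 5 + 3 = 8)
h(5*(-14))*G = ((-4 + 5*(-14))/(2*((5*(-14)))))*8 = ((½)*(-4 - 70)/(-70))*8 = ((½)*(-1/70)*(-74))*8 = (37/70)*8 = 148/35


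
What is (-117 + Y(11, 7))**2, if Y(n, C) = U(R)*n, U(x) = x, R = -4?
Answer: 25921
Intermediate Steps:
Y(n, C) = -4*n
(-117 + Y(11, 7))**2 = (-117 - 4*11)**2 = (-117 - 44)**2 = (-161)**2 = 25921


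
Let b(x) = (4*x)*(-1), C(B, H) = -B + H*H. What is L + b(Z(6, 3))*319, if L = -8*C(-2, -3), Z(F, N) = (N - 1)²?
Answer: -5192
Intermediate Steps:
Z(F, N) = (-1 + N)²
C(B, H) = H² - B (C(B, H) = -B + H² = H² - B)
b(x) = -4*x
L = -88 (L = -8*((-3)² - 1*(-2)) = -8*(9 + 2) = -8*11 = -88)
L + b(Z(6, 3))*319 = -88 - 4*(-1 + 3)²*319 = -88 - 4*2²*319 = -88 - 4*4*319 = -88 - 16*319 = -88 - 5104 = -5192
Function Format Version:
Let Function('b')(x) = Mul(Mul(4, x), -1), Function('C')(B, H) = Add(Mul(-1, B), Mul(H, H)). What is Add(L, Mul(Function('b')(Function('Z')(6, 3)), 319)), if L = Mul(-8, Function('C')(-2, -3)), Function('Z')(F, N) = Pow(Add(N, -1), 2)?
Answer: -5192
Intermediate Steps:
Function('Z')(F, N) = Pow(Add(-1, N), 2)
Function('C')(B, H) = Add(Pow(H, 2), Mul(-1, B)) (Function('C')(B, H) = Add(Mul(-1, B), Pow(H, 2)) = Add(Pow(H, 2), Mul(-1, B)))
Function('b')(x) = Mul(-4, x)
L = -88 (L = Mul(-8, Add(Pow(-3, 2), Mul(-1, -2))) = Mul(-8, Add(9, 2)) = Mul(-8, 11) = -88)
Add(L, Mul(Function('b')(Function('Z')(6, 3)), 319)) = Add(-88, Mul(Mul(-4, Pow(Add(-1, 3), 2)), 319)) = Add(-88, Mul(Mul(-4, Pow(2, 2)), 319)) = Add(-88, Mul(Mul(-4, 4), 319)) = Add(-88, Mul(-16, 319)) = Add(-88, -5104) = -5192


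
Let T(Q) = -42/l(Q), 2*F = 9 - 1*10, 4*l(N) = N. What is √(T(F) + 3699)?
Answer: √4035 ≈ 63.522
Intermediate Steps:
l(N) = N/4
F = -½ (F = (9 - 1*10)/2 = (9 - 10)/2 = (½)*(-1) = -½ ≈ -0.50000)
T(Q) = -168/Q (T(Q) = -42*4/Q = -168/Q)
√(T(F) + 3699) = √(-168/(-½) + 3699) = √(-168*(-2) + 3699) = √(336 + 3699) = √4035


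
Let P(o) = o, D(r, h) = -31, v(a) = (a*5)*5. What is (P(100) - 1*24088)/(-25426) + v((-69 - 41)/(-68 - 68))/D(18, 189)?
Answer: 7802977/26799004 ≈ 0.29117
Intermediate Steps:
v(a) = 25*a (v(a) = (5*a)*5 = 25*a)
(P(100) - 1*24088)/(-25426) + v((-69 - 41)/(-68 - 68))/D(18, 189) = (100 - 1*24088)/(-25426) + (25*((-69 - 41)/(-68 - 68)))/(-31) = (100 - 24088)*(-1/25426) + (25*(-110/(-136)))*(-1/31) = -23988*(-1/25426) + (25*(-110*(-1/136)))*(-1/31) = 11994/12713 + (25*(55/68))*(-1/31) = 11994/12713 + (1375/68)*(-1/31) = 11994/12713 - 1375/2108 = 7802977/26799004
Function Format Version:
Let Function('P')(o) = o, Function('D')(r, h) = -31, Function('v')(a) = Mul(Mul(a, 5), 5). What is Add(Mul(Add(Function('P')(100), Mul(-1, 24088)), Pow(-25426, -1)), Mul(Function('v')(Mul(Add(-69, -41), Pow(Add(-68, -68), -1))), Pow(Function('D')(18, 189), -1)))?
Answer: Rational(7802977, 26799004) ≈ 0.29117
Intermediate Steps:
Function('v')(a) = Mul(25, a) (Function('v')(a) = Mul(Mul(5, a), 5) = Mul(25, a))
Add(Mul(Add(Function('P')(100), Mul(-1, 24088)), Pow(-25426, -1)), Mul(Function('v')(Mul(Add(-69, -41), Pow(Add(-68, -68), -1))), Pow(Function('D')(18, 189), -1))) = Add(Mul(Add(100, Mul(-1, 24088)), Pow(-25426, -1)), Mul(Mul(25, Mul(Add(-69, -41), Pow(Add(-68, -68), -1))), Pow(-31, -1))) = Add(Mul(Add(100, -24088), Rational(-1, 25426)), Mul(Mul(25, Mul(-110, Pow(-136, -1))), Rational(-1, 31))) = Add(Mul(-23988, Rational(-1, 25426)), Mul(Mul(25, Mul(-110, Rational(-1, 136))), Rational(-1, 31))) = Add(Rational(11994, 12713), Mul(Mul(25, Rational(55, 68)), Rational(-1, 31))) = Add(Rational(11994, 12713), Mul(Rational(1375, 68), Rational(-1, 31))) = Add(Rational(11994, 12713), Rational(-1375, 2108)) = Rational(7802977, 26799004)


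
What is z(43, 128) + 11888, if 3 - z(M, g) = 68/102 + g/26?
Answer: 463531/39 ≈ 11885.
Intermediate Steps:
z(M, g) = 7/3 - g/26 (z(M, g) = 3 - (68/102 + g/26) = 3 - (68*(1/102) + g*(1/26)) = 3 - (⅔ + g/26) = 3 + (-⅔ - g/26) = 7/3 - g/26)
z(43, 128) + 11888 = (7/3 - 1/26*128) + 11888 = (7/3 - 64/13) + 11888 = -101/39 + 11888 = 463531/39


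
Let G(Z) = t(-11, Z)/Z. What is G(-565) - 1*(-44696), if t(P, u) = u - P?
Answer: 25253794/565 ≈ 44697.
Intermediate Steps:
G(Z) = (11 + Z)/Z (G(Z) = (Z - 1*(-11))/Z = (Z + 11)/Z = (11 + Z)/Z)
G(-565) - 1*(-44696) = (11 - 565)/(-565) - 1*(-44696) = -1/565*(-554) + 44696 = 554/565 + 44696 = 25253794/565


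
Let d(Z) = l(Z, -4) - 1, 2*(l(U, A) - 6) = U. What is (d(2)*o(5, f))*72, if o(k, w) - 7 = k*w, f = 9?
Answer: 22464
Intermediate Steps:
l(U, A) = 6 + U/2
o(k, w) = 7 + k*w
d(Z) = 5 + Z/2 (d(Z) = (6 + Z/2) - 1 = 5 + Z/2)
(d(2)*o(5, f))*72 = ((5 + (1/2)*2)*(7 + 5*9))*72 = ((5 + 1)*(7 + 45))*72 = (6*52)*72 = 312*72 = 22464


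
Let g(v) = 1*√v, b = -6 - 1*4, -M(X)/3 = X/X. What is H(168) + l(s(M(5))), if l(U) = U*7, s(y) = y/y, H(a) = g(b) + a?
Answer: 175 + I*√10 ≈ 175.0 + 3.1623*I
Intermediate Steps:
M(X) = -3 (M(X) = -3*X/X = -3*1 = -3)
b = -10 (b = -6 - 4 = -10)
g(v) = √v
H(a) = a + I*√10 (H(a) = √(-10) + a = I*√10 + a = a + I*√10)
s(y) = 1
l(U) = 7*U
H(168) + l(s(M(5))) = (168 + I*√10) + 7*1 = (168 + I*√10) + 7 = 175 + I*√10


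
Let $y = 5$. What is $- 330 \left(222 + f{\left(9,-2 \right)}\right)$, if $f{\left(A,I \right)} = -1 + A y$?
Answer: $-87780$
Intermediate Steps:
$f{\left(A,I \right)} = -1 + 5 A$ ($f{\left(A,I \right)} = -1 + A 5 = -1 + 5 A$)
$- 330 \left(222 + f{\left(9,-2 \right)}\right) = - 330 \left(222 + \left(-1 + 5 \cdot 9\right)\right) = - 330 \left(222 + \left(-1 + 45\right)\right) = - 330 \left(222 + 44\right) = \left(-330\right) 266 = -87780$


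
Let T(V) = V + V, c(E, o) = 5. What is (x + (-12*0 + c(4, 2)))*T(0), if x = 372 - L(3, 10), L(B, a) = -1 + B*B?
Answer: 0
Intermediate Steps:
L(B, a) = -1 + B²
T(V) = 2*V
x = 364 (x = 372 - (-1 + 3²) = 372 - (-1 + 9) = 372 - 1*8 = 372 - 8 = 364)
(x + (-12*0 + c(4, 2)))*T(0) = (364 + (-12*0 + 5))*(2*0) = (364 + (0 + 5))*0 = (364 + 5)*0 = 369*0 = 0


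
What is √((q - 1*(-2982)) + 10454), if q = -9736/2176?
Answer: 5*√2484295/68 ≈ 115.89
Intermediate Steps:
q = -1217/272 (q = -9736*1/2176 = -1217/272 ≈ -4.4743)
√((q - 1*(-2982)) + 10454) = √((-1217/272 - 1*(-2982)) + 10454) = √((-1217/272 + 2982) + 10454) = √(809887/272 + 10454) = √(3653375/272) = 5*√2484295/68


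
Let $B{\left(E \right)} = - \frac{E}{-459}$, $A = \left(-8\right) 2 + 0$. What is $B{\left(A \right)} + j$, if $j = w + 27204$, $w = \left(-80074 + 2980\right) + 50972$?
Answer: $\frac{496622}{459} \approx 1082.0$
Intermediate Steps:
$w = -26122$ ($w = -77094 + 50972 = -26122$)
$A = -16$ ($A = -16 + 0 = -16$)
$B{\left(E \right)} = \frac{E}{459}$ ($B{\left(E \right)} = - \frac{E \left(-1\right)}{459} = - \frac{\left(-1\right) E}{459} = \frac{E}{459}$)
$j = 1082$ ($j = -26122 + 27204 = 1082$)
$B{\left(A \right)} + j = \frac{1}{459} \left(-16\right) + 1082 = - \frac{16}{459} + 1082 = \frac{496622}{459}$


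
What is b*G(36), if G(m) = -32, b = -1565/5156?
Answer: 12520/1289 ≈ 9.7130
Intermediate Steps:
b = -1565/5156 (b = -1565*1/5156 = -1565/5156 ≈ -0.30353)
b*G(36) = -1565/5156*(-32) = 12520/1289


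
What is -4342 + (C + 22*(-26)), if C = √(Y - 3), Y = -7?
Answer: -4914 + I*√10 ≈ -4914.0 + 3.1623*I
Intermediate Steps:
C = I*√10 (C = √(-7 - 3) = √(-10) = I*√10 ≈ 3.1623*I)
-4342 + (C + 22*(-26)) = -4342 + (I*√10 + 22*(-26)) = -4342 + (I*√10 - 572) = -4342 + (-572 + I*√10) = -4914 + I*√10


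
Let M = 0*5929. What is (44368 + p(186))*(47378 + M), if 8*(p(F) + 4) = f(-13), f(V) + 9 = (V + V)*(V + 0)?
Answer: 8415304049/4 ≈ 2.1038e+9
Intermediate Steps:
M = 0
f(V) = -9 + 2*V² (f(V) = -9 + (V + V)*(V + 0) = -9 + (2*V)*V = -9 + 2*V²)
p(F) = 297/8 (p(F) = -4 + (-9 + 2*(-13)²)/8 = -4 + (-9 + 2*169)/8 = -4 + (-9 + 338)/8 = -4 + (⅛)*329 = -4 + 329/8 = 297/8)
(44368 + p(186))*(47378 + M) = (44368 + 297/8)*(47378 + 0) = (355241/8)*47378 = 8415304049/4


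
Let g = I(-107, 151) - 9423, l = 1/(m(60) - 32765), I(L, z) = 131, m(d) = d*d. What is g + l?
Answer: -271001181/29165 ≈ -9292.0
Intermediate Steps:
m(d) = d**2
l = -1/29165 (l = 1/(60**2 - 32765) = 1/(3600 - 32765) = 1/(-29165) = -1/29165 ≈ -3.4288e-5)
g = -9292 (g = 131 - 9423 = -9292)
g + l = -9292 - 1/29165 = -271001181/29165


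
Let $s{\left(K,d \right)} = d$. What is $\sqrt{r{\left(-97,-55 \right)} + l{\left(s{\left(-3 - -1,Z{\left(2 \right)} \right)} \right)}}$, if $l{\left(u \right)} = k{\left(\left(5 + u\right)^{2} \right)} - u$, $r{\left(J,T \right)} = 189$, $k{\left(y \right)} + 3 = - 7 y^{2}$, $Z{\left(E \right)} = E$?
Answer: $3 i \sqrt{1847} \approx 128.93 i$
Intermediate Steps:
$k{\left(y \right)} = -3 - 7 y^{2}$
$l{\left(u \right)} = -3 - u - 7 \left(5 + u\right)^{4}$ ($l{\left(u \right)} = \left(-3 - 7 \left(\left(5 + u\right)^{2}\right)^{2}\right) - u = \left(-3 - 7 \left(5 + u\right)^{4}\right) - u = -3 - u - 7 \left(5 + u\right)^{4}$)
$\sqrt{r{\left(-97,-55 \right)} + l{\left(s{\left(-3 - -1,Z{\left(2 \right)} \right)} \right)}} = \sqrt{189 - \left(5 + 7 \left(5 + 2\right)^{4}\right)} = \sqrt{189 - \left(5 + 16807\right)} = \sqrt{189 - 16812} = \sqrt{-16623} = 3 i \sqrt{1847}$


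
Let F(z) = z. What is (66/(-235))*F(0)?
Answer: 0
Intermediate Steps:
(66/(-235))*F(0) = (66/(-235))*0 = (66*(-1/235))*0 = -66/235*0 = 0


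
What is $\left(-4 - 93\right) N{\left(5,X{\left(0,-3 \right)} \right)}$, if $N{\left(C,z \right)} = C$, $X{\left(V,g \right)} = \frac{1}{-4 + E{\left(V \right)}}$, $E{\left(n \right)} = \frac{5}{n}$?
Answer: $-485$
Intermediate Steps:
$X{\left(V,g \right)} = \frac{1}{-4 + \frac{5}{V}}$
$\left(-4 - 93\right) N{\left(5,X{\left(0,-3 \right)} \right)} = \left(-4 - 93\right) 5 = \left(-97\right) 5 = -485$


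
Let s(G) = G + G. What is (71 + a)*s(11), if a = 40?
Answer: 2442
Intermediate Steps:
s(G) = 2*G
(71 + a)*s(11) = (71 + 40)*(2*11) = 111*22 = 2442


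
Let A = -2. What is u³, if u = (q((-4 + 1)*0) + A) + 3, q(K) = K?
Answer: 1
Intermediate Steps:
u = 1 (u = ((-4 + 1)*0 - 2) + 3 = (-3*0 - 2) + 3 = (0 - 2) + 3 = -2 + 3 = 1)
u³ = 1³ = 1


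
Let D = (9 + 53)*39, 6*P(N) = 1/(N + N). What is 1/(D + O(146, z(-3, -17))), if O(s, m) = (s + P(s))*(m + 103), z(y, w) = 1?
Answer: 219/3854851 ≈ 5.6812e-5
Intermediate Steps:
P(N) = 1/(12*N) (P(N) = 1/(6*(N + N)) = 1/(6*((2*N))) = (1/(2*N))/6 = 1/(12*N))
O(s, m) = (103 + m)*(s + 1/(12*s)) (O(s, m) = (s + 1/(12*s))*(m + 103) = (s + 1/(12*s))*(103 + m) = (103 + m)*(s + 1/(12*s)))
D = 2418 (D = 62*39 = 2418)
1/(D + O(146, z(-3, -17))) = 1/(2418 + (1/12)*(103 + 1 + 12*146²*(103 + 1))/146) = 1/(2418 + (1/12)*(1/146)*(103 + 1 + 12*21316*104)) = 1/(2418 + (1/12)*(1/146)*(103 + 1 + 26602368)) = 1/(2418 + (1/12)*(1/146)*26602472) = 1/(2418 + 3325309/219) = 1/(3854851/219) = 219/3854851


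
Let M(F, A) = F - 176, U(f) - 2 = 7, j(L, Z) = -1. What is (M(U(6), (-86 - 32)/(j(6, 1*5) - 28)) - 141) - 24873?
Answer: -25181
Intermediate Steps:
U(f) = 9 (U(f) = 2 + 7 = 9)
M(F, A) = -176 + F
(M(U(6), (-86 - 32)/(j(6, 1*5) - 28)) - 141) - 24873 = ((-176 + 9) - 141) - 24873 = (-167 - 141) - 24873 = -308 - 24873 = -25181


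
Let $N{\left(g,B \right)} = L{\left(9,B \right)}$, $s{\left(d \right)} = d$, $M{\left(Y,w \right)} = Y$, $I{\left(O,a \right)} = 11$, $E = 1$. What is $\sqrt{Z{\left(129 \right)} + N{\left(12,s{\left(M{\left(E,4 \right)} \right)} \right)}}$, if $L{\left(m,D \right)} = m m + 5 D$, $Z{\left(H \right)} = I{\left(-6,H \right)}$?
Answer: $\sqrt{97} \approx 9.8489$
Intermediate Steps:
$Z{\left(H \right)} = 11$
$L{\left(m,D \right)} = m^{2} + 5 D$
$N{\left(g,B \right)} = 81 + 5 B$ ($N{\left(g,B \right)} = 9^{2} + 5 B = 81 + 5 B$)
$\sqrt{Z{\left(129 \right)} + N{\left(12,s{\left(M{\left(E,4 \right)} \right)} \right)}} = \sqrt{11 + \left(81 + 5 \cdot 1\right)} = \sqrt{11 + \left(81 + 5\right)} = \sqrt{11 + 86} = \sqrt{97}$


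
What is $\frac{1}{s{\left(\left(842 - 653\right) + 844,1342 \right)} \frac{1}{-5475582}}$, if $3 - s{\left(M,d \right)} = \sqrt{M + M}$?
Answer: $\frac{16426746}{2057} + \frac{5475582 \sqrt{2066}}{2057} \approx 1.2898 \cdot 10^{5}$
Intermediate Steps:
$s{\left(M,d \right)} = 3 - \sqrt{2} \sqrt{M}$ ($s{\left(M,d \right)} = 3 - \sqrt{M + M} = 3 - \sqrt{2 M} = 3 - \sqrt{2} \sqrt{M}$)
$\frac{1}{s{\left(\left(842 - 653\right) + 844,1342 \right)} \frac{1}{-5475582}} = \frac{1}{\left(3 - \sqrt{2} \sqrt{\left(842 - 653\right) + 844}\right) \frac{1}{-5475582}} = \frac{1}{\left(3 - \sqrt{2} \sqrt{189 + 844}\right) \left(- \frac{1}{5475582}\right)} = \frac{1}{\left(3 - \sqrt{2} \sqrt{1033}\right) \left(- \frac{1}{5475582}\right)} = \frac{1}{\left(3 - \sqrt{2066}\right) \left(- \frac{1}{5475582}\right)} = \frac{1}{- \frac{1}{1825194} + \frac{\sqrt{2066}}{5475582}}$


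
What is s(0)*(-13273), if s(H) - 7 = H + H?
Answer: -92911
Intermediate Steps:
s(H) = 7 + 2*H (s(H) = 7 + (H + H) = 7 + 2*H)
s(0)*(-13273) = (7 + 2*0)*(-13273) = (7 + 0)*(-13273) = 7*(-13273) = -92911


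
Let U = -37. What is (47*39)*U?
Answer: -67821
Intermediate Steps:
(47*39)*U = (47*39)*(-37) = 1833*(-37) = -67821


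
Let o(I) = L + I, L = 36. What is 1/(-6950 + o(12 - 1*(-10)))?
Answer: -1/6892 ≈ -0.00014510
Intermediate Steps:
o(I) = 36 + I
1/(-6950 + o(12 - 1*(-10))) = 1/(-6950 + (36 + (12 - 1*(-10)))) = 1/(-6950 + (36 + (12 + 10))) = 1/(-6950 + (36 + 22)) = 1/(-6950 + 58) = 1/(-6892) = -1/6892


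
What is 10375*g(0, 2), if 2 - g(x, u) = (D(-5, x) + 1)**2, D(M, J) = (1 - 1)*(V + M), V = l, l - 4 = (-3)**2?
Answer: 10375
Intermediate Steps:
l = 13 (l = 4 + (-3)**2 = 4 + 9 = 13)
V = 13
D(M, J) = 0 (D(M, J) = (1 - 1)*(13 + M) = 0*(13 + M) = 0)
g(x, u) = 1 (g(x, u) = 2 - (0 + 1)**2 = 2 - 1*1**2 = 2 - 1*1 = 2 - 1 = 1)
10375*g(0, 2) = 10375*1 = 10375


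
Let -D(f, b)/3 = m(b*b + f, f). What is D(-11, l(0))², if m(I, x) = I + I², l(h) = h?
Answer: 108900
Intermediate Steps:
D(f, b) = -3*(f + b²)*(1 + f + b²) (D(f, b) = -3*(b*b + f)*(1 + (b*b + f)) = -3*(b² + f)*(1 + (b² + f)) = -3*(f + b²)*(1 + (f + b²)) = -3*(f + b²)*(1 + f + b²))
D(-11, l(0))² = (-3*(-11 + 0²)*(1 - 11 + 0²))² = (-3*(-11 + 0)*(1 - 11 + 0))² = (-3*(-11)*(-10))² = (-330)² = 108900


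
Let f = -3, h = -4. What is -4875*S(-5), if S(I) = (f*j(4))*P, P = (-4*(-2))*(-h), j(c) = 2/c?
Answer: 234000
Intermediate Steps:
P = 32 (P = (-4*(-2))*(-1*(-4)) = 8*4 = 32)
S(I) = -48 (S(I) = -6/4*32 = -3*1/2*32 = -3/2*32 = -48)
-4875*S(-5) = -4875*(-48) = 234000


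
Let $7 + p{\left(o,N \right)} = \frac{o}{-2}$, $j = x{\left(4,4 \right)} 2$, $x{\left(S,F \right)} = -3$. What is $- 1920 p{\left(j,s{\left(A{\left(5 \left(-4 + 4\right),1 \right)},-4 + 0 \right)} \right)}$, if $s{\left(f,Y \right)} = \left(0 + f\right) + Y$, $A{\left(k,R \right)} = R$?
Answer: $7680$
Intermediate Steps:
$s{\left(f,Y \right)} = Y + f$ ($s{\left(f,Y \right)} = f + Y = Y + f$)
$j = -6$ ($j = \left(-3\right) 2 = -6$)
$p{\left(o,N \right)} = -7 - \frac{o}{2}$ ($p{\left(o,N \right)} = -7 + \frac{o}{-2} = -7 + o \left(- \frac{1}{2}\right) = -7 - \frac{o}{2}$)
$- 1920 p{\left(j,s{\left(A{\left(5 \left(-4 + 4\right),1 \right)},-4 + 0 \right)} \right)} = - 1920 \left(-7 - -3\right) = - 1920 \left(-7 + 3\right) = \left(-1920\right) \left(-4\right) = 7680$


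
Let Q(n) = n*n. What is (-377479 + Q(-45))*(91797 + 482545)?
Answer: -215639001268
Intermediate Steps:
Q(n) = n²
(-377479 + Q(-45))*(91797 + 482545) = (-377479 + (-45)²)*(91797 + 482545) = (-377479 + 2025)*574342 = -375454*574342 = -215639001268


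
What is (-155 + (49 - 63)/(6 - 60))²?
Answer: 17455684/729 ≈ 23945.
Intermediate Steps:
(-155 + (49 - 63)/(6 - 60))² = (-155 - 14/(-54))² = (-155 - 14*(-1/54))² = (-155 + 7/27)² = (-4178/27)² = 17455684/729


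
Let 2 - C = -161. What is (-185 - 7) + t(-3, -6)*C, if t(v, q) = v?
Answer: -681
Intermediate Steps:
C = 163 (C = 2 - 1*(-161) = 2 + 161 = 163)
(-185 - 7) + t(-3, -6)*C = (-185 - 7) - 3*163 = -192 - 489 = -681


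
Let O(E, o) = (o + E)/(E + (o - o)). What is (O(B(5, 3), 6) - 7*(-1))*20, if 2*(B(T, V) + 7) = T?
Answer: 400/3 ≈ 133.33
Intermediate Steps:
B(T, V) = -7 + T/2
O(E, o) = (E + o)/E (O(E, o) = (E + o)/(E + 0) = (E + o)/E)
(O(B(5, 3), 6) - 7*(-1))*20 = (((-7 + (½)*5) + 6)/(-7 + (½)*5) - 7*(-1))*20 = (((-7 + 5/2) + 6)/(-7 + 5/2) + 7)*20 = ((-9/2 + 6)/(-9/2) + 7)*20 = (-2/9*3/2 + 7)*20 = (-⅓ + 7)*20 = (20/3)*20 = 400/3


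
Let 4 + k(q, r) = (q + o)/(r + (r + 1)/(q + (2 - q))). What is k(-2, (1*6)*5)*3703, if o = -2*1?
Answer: -196788/13 ≈ -15138.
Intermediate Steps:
o = -2
k(q, r) = -4 + (-2 + q)/(1/2 + 3*r/2) (k(q, r) = -4 + (q - 2)/(r + (r + 1)/(q + (2 - q))) = -4 + (-2 + q)/(r + (1 + r)/2) = -4 + (-2 + q)/(r + (1 + r)*(1/2)) = -4 + (-2 + q)/(r + (1/2 + r/2)) = -4 + (-2 + q)/(1/2 + 3*r/2))
k(-2, (1*6)*5)*3703 = (2*(-4 - 2 - 6*1*6*5)/(1 + 3*((1*6)*5)))*3703 = (2*(-4 - 2 - 36*5)/(1 + 3*(6*5)))*3703 = (2*(-4 - 2 - 6*30)/(1 + 3*30))*3703 = (2*(-4 - 2 - 180)/(1 + 90))*3703 = (2*(-186)/91)*3703 = (2*(1/91)*(-186))*3703 = -372/91*3703 = -196788/13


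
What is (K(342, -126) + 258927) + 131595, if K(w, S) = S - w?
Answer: 390054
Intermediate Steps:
(K(342, -126) + 258927) + 131595 = ((-126 - 1*342) + 258927) + 131595 = ((-126 - 342) + 258927) + 131595 = (-468 + 258927) + 131595 = 258459 + 131595 = 390054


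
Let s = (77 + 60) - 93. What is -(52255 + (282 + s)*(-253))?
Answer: 30223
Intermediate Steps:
s = 44 (s = 137 - 93 = 44)
-(52255 + (282 + s)*(-253)) = -(52255 + (282 + 44)*(-253)) = -(52255 + 326*(-253)) = -(52255 - 82478) = -1*(-30223) = 30223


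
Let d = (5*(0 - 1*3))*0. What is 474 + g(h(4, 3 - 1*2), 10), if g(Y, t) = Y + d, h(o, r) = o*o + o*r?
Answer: 494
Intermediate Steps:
d = 0 (d = (5*(0 - 3))*0 = (5*(-3))*0 = -15*0 = 0)
h(o, r) = o² + o*r
g(Y, t) = Y (g(Y, t) = Y + 0 = Y)
474 + g(h(4, 3 - 1*2), 10) = 474 + 4*(4 + (3 - 1*2)) = 474 + 4*(4 + (3 - 2)) = 474 + 4*(4 + 1) = 474 + 4*5 = 474 + 20 = 494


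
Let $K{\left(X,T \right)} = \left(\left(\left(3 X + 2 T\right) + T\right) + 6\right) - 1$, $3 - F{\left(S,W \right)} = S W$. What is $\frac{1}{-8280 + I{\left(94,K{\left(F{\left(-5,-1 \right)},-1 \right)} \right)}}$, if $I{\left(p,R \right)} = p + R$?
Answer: $- \frac{1}{8190} \approx -0.0001221$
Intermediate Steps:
$F{\left(S,W \right)} = 3 - S W$
$K{\left(X,T \right)} = 5 + 3 T + 3 X$ ($K{\left(X,T \right)} = \left(\left(\left(2 T + 3 X\right) + T\right) + 6\right) - 1 = \left(\left(3 T + 3 X\right) + 6\right) - 1 = \left(6 + 3 T + 3 X\right) - 1 = 5 + 3 T + 3 X$)
$I{\left(p,R \right)} = R + p$
$\frac{1}{-8280 + I{\left(94,K{\left(F{\left(-5,-1 \right)},-1 \right)} \right)}} = \frac{1}{-8280 + \left(\left(5 + 3 \left(-1\right) + 3 \left(3 - \left(-5\right) \left(-1\right)\right)\right) + 94\right)} = \frac{1}{-8280 + \left(\left(5 - 3 + 3 \left(3 - 5\right)\right) + 94\right)} = \frac{1}{-8280 + \left(\left(5 - 3 + 3 \left(-2\right)\right) + 94\right)} = \frac{1}{-8280 + \left(\left(5 - 3 - 6\right) + 94\right)} = \frac{1}{-8280 + \left(-4 + 94\right)} = \frac{1}{-8280 + 90} = \frac{1}{-8190} = - \frac{1}{8190}$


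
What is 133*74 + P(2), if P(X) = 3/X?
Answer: 19687/2 ≈ 9843.5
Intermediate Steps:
133*74 + P(2) = 133*74 + 3/2 = 9842 + 3*(1/2) = 9842 + 3/2 = 19687/2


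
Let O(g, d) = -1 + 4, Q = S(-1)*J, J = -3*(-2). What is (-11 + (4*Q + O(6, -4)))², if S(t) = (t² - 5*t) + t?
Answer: 12544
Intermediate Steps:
S(t) = t² - 4*t
J = 6
Q = 30 (Q = -(-4 - 1)*6 = -1*(-5)*6 = 5*6 = 30)
O(g, d) = 3
(-11 + (4*Q + O(6, -4)))² = (-11 + (4*30 + 3))² = (-11 + (120 + 3))² = (-11 + 123)² = 112² = 12544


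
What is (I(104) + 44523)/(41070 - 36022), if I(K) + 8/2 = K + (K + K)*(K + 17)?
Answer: 69791/5048 ≈ 13.825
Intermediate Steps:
I(K) = -4 + K + 2*K*(17 + K) (I(K) = -4 + (K + (K + K)*(K + 17)) = -4 + (K + (2*K)*(17 + K)) = -4 + (K + 2*K*(17 + K)) = -4 + K + 2*K*(17 + K))
(I(104) + 44523)/(41070 - 36022) = ((-4 + 2*104² + 35*104) + 44523)/(41070 - 36022) = ((-4 + 2*10816 + 3640) + 44523)/5048 = ((-4 + 21632 + 3640) + 44523)*(1/5048) = (25268 + 44523)*(1/5048) = 69791*(1/5048) = 69791/5048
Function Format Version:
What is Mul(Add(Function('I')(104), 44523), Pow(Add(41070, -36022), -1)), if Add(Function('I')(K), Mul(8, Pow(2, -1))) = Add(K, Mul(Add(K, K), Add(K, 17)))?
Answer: Rational(69791, 5048) ≈ 13.825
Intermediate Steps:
Function('I')(K) = Add(-4, K, Mul(2, K, Add(17, K))) (Function('I')(K) = Add(-4, Add(K, Mul(Add(K, K), Add(K, 17)))) = Add(-4, Add(K, Mul(Mul(2, K), Add(17, K)))) = Add(-4, Add(K, Mul(2, K, Add(17, K)))) = Add(-4, K, Mul(2, K, Add(17, K))))
Mul(Add(Function('I')(104), 44523), Pow(Add(41070, -36022), -1)) = Mul(Add(Add(-4, Mul(2, Pow(104, 2)), Mul(35, 104)), 44523), Pow(Add(41070, -36022), -1)) = Mul(Add(Add(-4, Mul(2, 10816), 3640), 44523), Pow(5048, -1)) = Mul(Add(Add(-4, 21632, 3640), 44523), Rational(1, 5048)) = Mul(Add(25268, 44523), Rational(1, 5048)) = Mul(69791, Rational(1, 5048)) = Rational(69791, 5048)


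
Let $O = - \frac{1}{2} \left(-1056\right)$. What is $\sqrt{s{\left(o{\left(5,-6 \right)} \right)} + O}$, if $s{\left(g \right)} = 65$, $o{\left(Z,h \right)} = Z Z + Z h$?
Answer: $\sqrt{593} \approx 24.352$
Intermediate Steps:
$o{\left(Z,h \right)} = Z^{2} + Z h$
$O = 528$ ($O = \left(-1\right) \frac{1}{2} \left(-1056\right) = \left(- \frac{1}{2}\right) \left(-1056\right) = 528$)
$\sqrt{s{\left(o{\left(5,-6 \right)} \right)} + O} = \sqrt{65 + 528} = \sqrt{593}$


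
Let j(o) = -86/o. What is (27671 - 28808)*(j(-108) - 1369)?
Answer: 28001657/18 ≈ 1.5556e+6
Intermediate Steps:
(27671 - 28808)*(j(-108) - 1369) = (27671 - 28808)*(-86/(-108) - 1369) = -1137*(-86*(-1/108) - 1369) = -1137*(43/54 - 1369) = -1137*(-73883/54) = 28001657/18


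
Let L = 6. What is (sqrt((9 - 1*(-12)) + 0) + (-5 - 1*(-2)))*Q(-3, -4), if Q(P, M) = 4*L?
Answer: -72 + 24*sqrt(21) ≈ 37.982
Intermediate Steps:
Q(P, M) = 24 (Q(P, M) = 4*6 = 24)
(sqrt((9 - 1*(-12)) + 0) + (-5 - 1*(-2)))*Q(-3, -4) = (sqrt((9 - 1*(-12)) + 0) + (-5 - 1*(-2)))*24 = (sqrt((9 + 12) + 0) + (-5 + 2))*24 = (sqrt(21 + 0) - 3)*24 = (sqrt(21) - 3)*24 = (-3 + sqrt(21))*24 = -72 + 24*sqrt(21)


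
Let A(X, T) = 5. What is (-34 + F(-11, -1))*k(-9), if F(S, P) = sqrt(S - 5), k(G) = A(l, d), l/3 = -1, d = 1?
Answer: -170 + 20*I ≈ -170.0 + 20.0*I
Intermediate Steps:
l = -3 (l = 3*(-1) = -3)
k(G) = 5
F(S, P) = sqrt(-5 + S)
(-34 + F(-11, -1))*k(-9) = (-34 + sqrt(-5 - 11))*5 = (-34 + sqrt(-16))*5 = (-34 + 4*I)*5 = -170 + 20*I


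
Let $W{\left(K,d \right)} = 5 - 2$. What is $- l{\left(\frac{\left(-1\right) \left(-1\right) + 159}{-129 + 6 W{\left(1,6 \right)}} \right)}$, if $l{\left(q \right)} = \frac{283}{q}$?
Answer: $\frac{31413}{160} \approx 196.33$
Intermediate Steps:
$W{\left(K,d \right)} = 3$
$- l{\left(\frac{\left(-1\right) \left(-1\right) + 159}{-129 + 6 W{\left(1,6 \right)}} \right)} = - \frac{283}{\left(\left(-1\right) \left(-1\right) + 159\right) \frac{1}{-129 + 6 \cdot 3}} = - \frac{283}{\left(1 + 159\right) \frac{1}{-129 + 18}} = - \frac{283}{160 \frac{1}{-111}} = - \frac{283}{160 \left(- \frac{1}{111}\right)} = - \frac{283}{- \frac{160}{111}} = - \frac{283 \left(-111\right)}{160} = \left(-1\right) \left(- \frac{31413}{160}\right) = \frac{31413}{160}$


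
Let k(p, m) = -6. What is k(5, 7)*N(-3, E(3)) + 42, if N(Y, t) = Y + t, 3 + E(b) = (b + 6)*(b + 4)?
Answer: -300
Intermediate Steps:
E(b) = -3 + (4 + b)*(6 + b) (E(b) = -3 + (b + 6)*(b + 4) = -3 + (6 + b)*(4 + b) = -3 + (4 + b)*(6 + b))
k(5, 7)*N(-3, E(3)) + 42 = -6*(-3 + (21 + 3**2 + 10*3)) + 42 = -6*(-3 + (21 + 9 + 30)) + 42 = -6*(-3 + 60) + 42 = -6*57 + 42 = -342 + 42 = -300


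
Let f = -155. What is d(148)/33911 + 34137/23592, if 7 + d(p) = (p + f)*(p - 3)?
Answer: 377836261/266676104 ≈ 1.4168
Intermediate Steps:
d(p) = -7 + (-155 + p)*(-3 + p) (d(p) = -7 + (p - 155)*(p - 3) = -7 + (-155 + p)*(-3 + p))
d(148)/33911 + 34137/23592 = (458 + 148² - 158*148)/33911 + 34137/23592 = (458 + 21904 - 23384)*(1/33911) + 34137*(1/23592) = -1022*1/33911 + 11379/7864 = -1022/33911 + 11379/7864 = 377836261/266676104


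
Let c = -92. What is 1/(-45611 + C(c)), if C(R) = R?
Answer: -1/45703 ≈ -2.1880e-5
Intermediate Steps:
1/(-45611 + C(c)) = 1/(-45611 - 92) = 1/(-45703) = -1/45703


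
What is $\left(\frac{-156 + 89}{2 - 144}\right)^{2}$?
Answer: $\frac{4489}{20164} \approx 0.22262$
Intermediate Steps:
$\left(\frac{-156 + 89}{2 - 144}\right)^{2} = \left(- \frac{67}{-142}\right)^{2} = \left(\left(-67\right) \left(- \frac{1}{142}\right)\right)^{2} = \left(\frac{67}{142}\right)^{2} = \frac{4489}{20164}$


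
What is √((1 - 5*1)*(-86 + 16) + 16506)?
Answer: √16786 ≈ 129.56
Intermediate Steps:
√((1 - 5*1)*(-86 + 16) + 16506) = √((1 - 5)*(-70) + 16506) = √(-4*(-70) + 16506) = √(280 + 16506) = √16786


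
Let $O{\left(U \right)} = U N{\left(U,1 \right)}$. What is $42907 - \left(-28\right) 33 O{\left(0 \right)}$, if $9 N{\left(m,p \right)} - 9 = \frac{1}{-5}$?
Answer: $42907$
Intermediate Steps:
$N{\left(m,p \right)} = \frac{44}{45}$ ($N{\left(m,p \right)} = 1 + \frac{1}{9 \left(-5\right)} = 1 + \frac{1}{9} \left(- \frac{1}{5}\right) = 1 - \frac{1}{45} = \frac{44}{45}$)
$O{\left(U \right)} = \frac{44 U}{45}$ ($O{\left(U \right)} = U \frac{44}{45} = \frac{44 U}{45}$)
$42907 - \left(-28\right) 33 O{\left(0 \right)} = 42907 - \left(-28\right) 33 \cdot \frac{44}{45} \cdot 0 = 42907 - \left(-924\right) 0 = 42907 - 0 = 42907 + 0 = 42907$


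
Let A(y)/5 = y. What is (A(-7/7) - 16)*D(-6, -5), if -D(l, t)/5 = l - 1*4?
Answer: -1050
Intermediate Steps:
A(y) = 5*y
D(l, t) = 20 - 5*l (D(l, t) = -5*(l - 1*4) = -5*(l - 4) = -5*(-4 + l) = 20 - 5*l)
(A(-7/7) - 16)*D(-6, -5) = (5*(-7/7) - 16)*(20 - 5*(-6)) = (5*(-7*⅐) - 16)*(20 + 30) = (5*(-1) - 16)*50 = (-5 - 16)*50 = -21*50 = -1050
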